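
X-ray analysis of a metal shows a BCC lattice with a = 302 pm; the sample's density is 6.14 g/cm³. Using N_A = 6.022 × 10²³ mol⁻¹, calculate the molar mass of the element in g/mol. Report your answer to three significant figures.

50.9 g/mol

A BCC cell has Z = 2 atoms; a = 3.020 × 10^-8 cm.
M = ρ·N_A·a³/Z = 6.14 × 6.022 × 10²³ × 2.754 × 10^-23 / 2 = 50.9 g/mol.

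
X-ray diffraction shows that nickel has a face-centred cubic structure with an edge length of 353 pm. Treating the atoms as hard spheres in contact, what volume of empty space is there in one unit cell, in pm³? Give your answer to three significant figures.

1.14 × 10^7 pm³

In an FCC lattice atoms touch along the face diagonal, so √2·a = 4r, so r = 0.3536a = 124.8 pm.
V_cell = a³ = 4.399 × 10^7 pm³; V_atoms = 4 × (4/3)πr³ = 3.257 × 10^7 pm³.
Empty space = 4.399 × 10^7 − 3.257 × 10^7 = 1.14 × 10^7 pm³.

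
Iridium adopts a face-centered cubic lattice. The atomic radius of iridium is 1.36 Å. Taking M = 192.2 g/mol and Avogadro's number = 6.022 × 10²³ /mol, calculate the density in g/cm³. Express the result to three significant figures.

22.4 g/cm³

In an FCC lattice, atoms touch along the face diagonal, so √2·a = 4r, giving a = 3.847 Å = 3.847 × 10^-8 cm.
With Z = 4, ρ = Z·M/(N_A·a³) = 4 × 192.2 / (6.022 × 10²³ × 5.692 × 10^-23) = 22.43 g/cm³.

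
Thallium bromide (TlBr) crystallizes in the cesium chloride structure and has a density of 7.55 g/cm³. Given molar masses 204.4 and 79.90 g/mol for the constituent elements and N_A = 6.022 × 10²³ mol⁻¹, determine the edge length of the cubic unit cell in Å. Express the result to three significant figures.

3.97 Å

M(TlBr) = 284.3 g/mol; Z = 1 formula unit per cell.
a³ = Z·M/(N_A·ρ) = 1 × 284.3 / (6.022 × 10²³ × 7.55) = 6.253 × 10^-23 cm³, so a = 3.969 × 10^-8 cm = 3.97 Å.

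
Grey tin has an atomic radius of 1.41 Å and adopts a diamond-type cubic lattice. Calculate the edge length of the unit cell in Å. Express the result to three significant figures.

In a diamond cubic lattice, nearest neighbors lie along the body diagonal with √3·a = 8r.
a = 8r/√3 = 8 × 1.41 / 1.7321 = 6.51 Å.

6.51 Å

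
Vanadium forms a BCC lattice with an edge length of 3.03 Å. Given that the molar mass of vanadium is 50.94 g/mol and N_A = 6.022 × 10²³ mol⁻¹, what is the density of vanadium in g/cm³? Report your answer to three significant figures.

6.08 g/cm³

A BCC unit cell contains Z = 2 atoms.
Cell volume: a³ = (3.03 Å)³ = (3.030 × 10^-8 cm)³ = 2.782 × 10^-23 cm³.
ρ = Z·M/(N_A·a³) = 2 × 50.94 / (6.022 × 10²³ × 2.782 × 10^-23) = 6.082 g/cm³.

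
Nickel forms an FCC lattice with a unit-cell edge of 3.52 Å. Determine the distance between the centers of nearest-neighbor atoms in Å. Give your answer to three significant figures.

In an FCC structure, atoms touch along the face diagonal, so √2·a = 4r; the nearest-neighbor distance equals 2r = 0.7071·a.
d = 0.7071 × 3.52 = 2.49 Å.

2.49 Å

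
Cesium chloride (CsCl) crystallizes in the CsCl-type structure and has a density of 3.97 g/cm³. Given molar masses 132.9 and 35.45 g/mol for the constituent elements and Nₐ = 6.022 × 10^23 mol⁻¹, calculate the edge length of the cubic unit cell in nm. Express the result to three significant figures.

M(CsCl) = 168.35 g/mol; Z = 1 formula unit per cell.
a³ = Z·M/(N_A·ρ) = 1 × 168.35 / (6.022 × 10²³ × 3.97) = 7.042 × 10^-23 cm³, so a = 4.129 × 10^-8 cm = 0.413 nm.

0.413 nm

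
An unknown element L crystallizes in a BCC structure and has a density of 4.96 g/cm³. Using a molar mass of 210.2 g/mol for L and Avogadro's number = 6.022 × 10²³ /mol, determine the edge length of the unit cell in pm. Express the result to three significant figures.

520 pm

With Z = 2 atoms per BCC cell, a³ = Z·M/(N_A·ρ) = 2 × 210.2 / (6.022 × 10²³ × 4.960 g/cm³) = 1.407 × 10^-22 cm³.
a = (1.407 × 10^-22)^(1/3) = 5.202 × 10^-8 cm = 520 pm.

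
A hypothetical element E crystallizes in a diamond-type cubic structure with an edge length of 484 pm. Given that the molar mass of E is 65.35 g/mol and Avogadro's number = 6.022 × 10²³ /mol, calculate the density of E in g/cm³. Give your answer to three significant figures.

7.66 g/cm³

A diamond cubic unit cell contains Z = 8 atoms.
Cell volume: a³ = (484 pm)³ = (4.840 × 10^-8 cm)³ = 1.134 × 10^-22 cm³.
ρ = Z·M/(N_A·a³) = 8 × 65.35 / (6.022 × 10²³ × 1.134 × 10^-22) = 7.657 g/cm³.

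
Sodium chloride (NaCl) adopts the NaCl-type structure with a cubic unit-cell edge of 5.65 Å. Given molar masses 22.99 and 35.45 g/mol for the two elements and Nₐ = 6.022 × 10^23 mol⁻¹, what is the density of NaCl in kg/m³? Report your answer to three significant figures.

2150 kg/m³

The NaCl-type structure contains Z = 4 formula units per cell; M(NaCl) = 22.99 + 35.45 = 58.44 g/mol.
a³ = (5.650 × 10^-8 cm)³ = 1.804 × 10^-22 cm³.
ρ = 4 × 58.44 / (6.022 × 10²³ × 1.804 × 10^-22) = 2.152 g/cm³ = 2150 kg/m³.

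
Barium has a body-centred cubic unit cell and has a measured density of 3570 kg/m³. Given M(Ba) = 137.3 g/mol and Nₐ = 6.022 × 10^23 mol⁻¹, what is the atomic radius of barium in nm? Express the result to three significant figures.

For a BCC cell (Z = 2), a³ = Z·M/(N_A·ρ) = 2 × 137.3 / (6.022 × 10²³ × 3.570) = 1.277 × 10^-22 cm³, so a = 5.036 × 10^-8 cm = 0.5036 nm.
Atoms touch along the body diagonal, so √3·a = 4r, so r = 0.4330 × a = 0.218 nm.

0.218 nm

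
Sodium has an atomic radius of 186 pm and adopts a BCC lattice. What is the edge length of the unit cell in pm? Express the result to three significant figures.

In a BCC lattice, atoms touch along the body diagonal, so √3·a = 4r.
a = 4r/√3 = 4 × 186 / 1.7321 = 430 pm.

430 pm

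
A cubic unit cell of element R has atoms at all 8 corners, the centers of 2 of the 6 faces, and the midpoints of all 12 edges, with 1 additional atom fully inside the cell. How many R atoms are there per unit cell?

Corner atoms are shared by 8 cells (1/8 each), face atoms by 2 (1/2 each), edge atoms by 4 (1/4 each), interior atoms are unshared.
Net atoms = 8 × 1/8 + 2 × 1/2 + 12 × 1/4 + 1 = 1 + 1 + 3 + 1 = 6.

6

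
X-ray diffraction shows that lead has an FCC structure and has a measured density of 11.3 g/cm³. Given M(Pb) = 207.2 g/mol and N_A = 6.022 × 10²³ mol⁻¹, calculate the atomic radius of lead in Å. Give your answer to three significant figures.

For an FCC cell (Z = 4), a³ = Z·M/(N_A·ρ) = 4 × 207.2 / (6.022 × 10²³ × 11.30) = 1.218 × 10^-22 cm³, so a = 4.957 × 10^-8 cm = 4.957 Å.
Atoms touch along the face diagonal, so √2·a = 4r, so r = 0.3536 × a = 1.75 Å.

1.75 Å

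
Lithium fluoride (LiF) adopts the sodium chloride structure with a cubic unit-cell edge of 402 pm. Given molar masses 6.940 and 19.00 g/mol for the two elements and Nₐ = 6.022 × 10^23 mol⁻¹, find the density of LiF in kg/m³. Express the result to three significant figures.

The sodium chloride structure contains Z = 4 formula units per cell; M(LiF) = 6.940 + 19.00 = 25.94 g/mol.
a³ = (4.020 × 10^-8 cm)³ = 6.496 × 10^-23 cm³.
ρ = 4 × 25.94 / (6.022 × 10²³ × 6.496 × 10^-23) = 2.652 g/cm³ = 2650 kg/m³.

2650 kg/m³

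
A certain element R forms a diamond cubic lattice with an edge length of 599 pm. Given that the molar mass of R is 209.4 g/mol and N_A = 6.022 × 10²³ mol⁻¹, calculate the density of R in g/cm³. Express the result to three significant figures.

A diamond cubic unit cell contains Z = 8 atoms.
Cell volume: a³ = (599 pm)³ = (5.990 × 10^-8 cm)³ = 2.149 × 10^-22 cm³.
ρ = Z·M/(N_A·a³) = 8 × 209.4 / (6.022 × 10²³ × 2.149 × 10^-22) = 12.94 g/cm³.

12.9 g/cm³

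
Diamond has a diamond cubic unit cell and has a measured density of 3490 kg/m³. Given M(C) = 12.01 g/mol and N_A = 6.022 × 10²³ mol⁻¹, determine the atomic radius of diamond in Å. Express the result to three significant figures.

For a diamond cubic cell (Z = 8), a³ = Z·M/(N_A·ρ) = 8 × 12.01 / (6.022 × 10²³ × 3.490) = 4.572 × 10^-23 cm³, so a = 3.576 × 10^-8 cm = 3.576 Å.
Nearest neighbors lie along the body diagonal with √3·a = 8r, so r = 0.2165 × a = 0.774 Å.

0.774 Å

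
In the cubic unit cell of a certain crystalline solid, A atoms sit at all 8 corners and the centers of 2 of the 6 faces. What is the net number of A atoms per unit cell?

Corner atoms are shared by 8 cells (1/8 each), face atoms by 2 (1/2 each).
Net atoms = 8 × 1/8 + 2 × 1/2 = 1 + 1 = 2.

2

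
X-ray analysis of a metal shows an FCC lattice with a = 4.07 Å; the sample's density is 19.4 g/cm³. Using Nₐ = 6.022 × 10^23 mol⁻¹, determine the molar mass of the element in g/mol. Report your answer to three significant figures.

An FCC cell has Z = 4 atoms; a = 4.070 × 10^-8 cm.
M = ρ·N_A·a³/Z = 19.4 × 6.022 × 10²³ × 6.742 × 10^-23 / 4 = 197 g/mol.

197 g/mol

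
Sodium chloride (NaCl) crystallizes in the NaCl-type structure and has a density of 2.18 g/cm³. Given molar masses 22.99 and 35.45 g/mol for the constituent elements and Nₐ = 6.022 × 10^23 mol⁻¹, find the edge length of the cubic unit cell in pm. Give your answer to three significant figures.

563 pm

M(NaCl) = 58.44 g/mol; Z = 4 formula units per cell.
a³ = Z·M/(N_A·ρ) = 4 × 58.44 / (6.022 × 10²³ × 2.18) = 1.781 × 10^-22 cm³, so a = 5.626 × 10^-8 cm = 563 pm.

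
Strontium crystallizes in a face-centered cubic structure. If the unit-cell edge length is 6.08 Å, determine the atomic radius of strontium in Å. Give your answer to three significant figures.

2.15 Å

In an FCC lattice, atoms touch along the face diagonal, so √2·a = 4r.
r = √2·a/4 = 1.4142 × 6.08 / 4 = 2.15 Å.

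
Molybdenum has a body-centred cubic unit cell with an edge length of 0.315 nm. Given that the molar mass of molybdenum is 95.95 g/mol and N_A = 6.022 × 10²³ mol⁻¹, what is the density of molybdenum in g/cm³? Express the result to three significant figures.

A BCC unit cell contains Z = 2 atoms.
Cell volume: a³ = (0.315 nm)³ = (3.150 × 10^-8 cm)³ = 3.126 × 10^-23 cm³.
ρ = Z·M/(N_A·a³) = 2 × 95.95 / (6.022 × 10²³ × 3.126 × 10^-23) = 10.20 g/cm³.

10.2 g/cm³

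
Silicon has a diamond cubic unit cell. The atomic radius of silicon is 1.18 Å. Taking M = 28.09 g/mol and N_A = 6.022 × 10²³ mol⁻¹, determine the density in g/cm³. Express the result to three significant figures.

2.30 g/cm³

In a diamond cubic lattice, nearest neighbors lie along the body diagonal with √3·a = 8r, giving a = 5.450 Å = 5.450 × 10^-8 cm.
With Z = 8, ρ = Z·M/(N_A·a³) = 8 × 28.09 / (6.022 × 10²³ × 1.619 × 10^-22) = 2.305 g/cm³.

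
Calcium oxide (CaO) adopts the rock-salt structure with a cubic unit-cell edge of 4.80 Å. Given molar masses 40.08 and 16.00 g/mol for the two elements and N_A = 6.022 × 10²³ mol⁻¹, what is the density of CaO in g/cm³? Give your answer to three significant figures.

The rock-salt structure contains Z = 4 formula units per cell; M(CaO) = 40.08 + 16.00 = 56.08 g/mol.
a³ = (4.800 × 10^-8 cm)³ = 1.106 × 10^-22 cm³.
ρ = 4 × 56.08 / (6.022 × 10²³ × 1.106 × 10^-22) = 3.368 g/cm³.

3.37 g/cm³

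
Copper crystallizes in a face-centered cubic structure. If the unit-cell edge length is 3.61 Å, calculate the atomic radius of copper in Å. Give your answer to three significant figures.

1.28 Å

In an FCC lattice, atoms touch along the face diagonal, so √2·a = 4r.
r = √2·a/4 = 1.4142 × 3.61 / 4 = 1.28 Å.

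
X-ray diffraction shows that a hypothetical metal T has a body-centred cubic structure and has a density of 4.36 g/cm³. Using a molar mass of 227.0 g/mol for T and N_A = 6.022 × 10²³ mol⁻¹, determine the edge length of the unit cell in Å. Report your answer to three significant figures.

5.57 Å

With Z = 2 atoms per BCC cell, a³ = Z·M/(N_A·ρ) = 2 × 227.0 / (6.022 × 10²³ × 4.360 g/cm³) = 1.729 × 10^-22 cm³.
a = (1.729 × 10^-22)^(1/3) = 5.571 × 10^-8 cm = 5.57 Å.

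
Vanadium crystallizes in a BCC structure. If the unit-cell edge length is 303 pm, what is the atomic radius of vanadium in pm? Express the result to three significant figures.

In a BCC lattice, atoms touch along the body diagonal, so √3·a = 4r.
r = √3·a/4 = 1.7321 × 303 / 4 = 131 pm.

131 pm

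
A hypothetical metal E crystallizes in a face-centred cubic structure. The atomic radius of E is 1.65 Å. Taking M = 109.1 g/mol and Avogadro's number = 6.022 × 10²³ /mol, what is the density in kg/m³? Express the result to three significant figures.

In an FCC lattice, atoms touch along the face diagonal, so √2·a = 4r, giving a = 4.667 Å = 4.667 × 10^-8 cm.
With Z = 4, ρ = Z·M/(N_A·a³) = 4 × 109.1 / (6.022 × 10²³ × 1.016 × 10^-22) = 7.129 g/cm³ = 7130 kg/m³.

7130 kg/m³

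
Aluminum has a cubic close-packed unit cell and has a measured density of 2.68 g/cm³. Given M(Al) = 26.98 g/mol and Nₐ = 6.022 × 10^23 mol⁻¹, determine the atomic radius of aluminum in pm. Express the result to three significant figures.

For an FCC cell (Z = 4), a³ = Z·M/(N_A·ρ) = 4 × 26.98 / (6.022 × 10²³ × 2.680) = 6.687 × 10^-23 cm³, so a = 4.059 × 10^-8 cm = 405.9 pm.
Atoms touch along the face diagonal, so √2·a = 4r, so r = 0.3536 × a = 144 pm.

144 pm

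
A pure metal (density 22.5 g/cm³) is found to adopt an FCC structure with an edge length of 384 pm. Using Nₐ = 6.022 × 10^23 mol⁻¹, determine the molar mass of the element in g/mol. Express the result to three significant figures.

An FCC cell has Z = 4 atoms; a = 3.840 × 10^-8 cm.
M = ρ·N_A·a³/Z = 22.5 × 6.022 × 10²³ × 5.662 × 10^-23 / 4 = 192 g/mol.

192 g/mol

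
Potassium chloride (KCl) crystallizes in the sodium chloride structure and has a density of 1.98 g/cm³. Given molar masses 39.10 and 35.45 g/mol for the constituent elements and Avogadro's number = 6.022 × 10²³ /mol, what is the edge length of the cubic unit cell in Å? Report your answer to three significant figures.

M(KCl) = 74.55 g/mol; Z = 4 formula units per cell.
a³ = Z·M/(N_A·ρ) = 4 × 74.55 / (6.022 × 10²³ × 1.98) = 2.501 × 10^-22 cm³, so a = 6.300 × 10^-8 cm = 6.30 Å.

6.30 Å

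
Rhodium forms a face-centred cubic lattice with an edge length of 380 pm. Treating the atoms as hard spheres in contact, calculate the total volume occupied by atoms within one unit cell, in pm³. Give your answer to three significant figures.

4.06 × 10^7 pm³

In an FCC lattice atoms touch along the face diagonal, so √2·a = 4r, so r = 0.3536a = 134.4 pm.
V_atoms = Z × (4/3)πr³ = 4 × (4/3)π × (134.4)³ = 4.06 × 10^7 pm³.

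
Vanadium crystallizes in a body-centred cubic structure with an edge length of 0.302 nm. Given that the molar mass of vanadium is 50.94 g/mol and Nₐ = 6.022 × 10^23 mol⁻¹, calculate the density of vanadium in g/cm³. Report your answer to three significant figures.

6.14 g/cm³

A BCC unit cell contains Z = 2 atoms.
Cell volume: a³ = (0.302 nm)³ = (3.020 × 10^-8 cm)³ = 2.754 × 10^-23 cm³.
ρ = Z·M/(N_A·a³) = 2 × 50.94 / (6.022 × 10²³ × 2.754 × 10^-23) = 6.142 g/cm³.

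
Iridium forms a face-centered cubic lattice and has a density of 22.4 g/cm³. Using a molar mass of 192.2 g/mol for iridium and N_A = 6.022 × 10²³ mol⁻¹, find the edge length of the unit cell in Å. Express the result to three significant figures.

With Z = 4 atoms per FCC cell, a³ = Z·M/(N_A·ρ) = 4 × 192.2 / (6.022 × 10²³ × 22.40 g/cm³) = 5.699 × 10^-23 cm³.
a = (5.699 × 10^-23)^(1/3) = 3.848 × 10^-8 cm = 3.85 Å.

3.85 Å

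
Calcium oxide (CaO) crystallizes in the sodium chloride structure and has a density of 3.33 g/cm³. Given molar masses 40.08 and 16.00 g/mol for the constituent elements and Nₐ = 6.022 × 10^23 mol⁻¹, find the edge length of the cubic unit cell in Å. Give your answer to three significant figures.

M(CaO) = 56.08 g/mol; Z = 4 formula units per cell.
a³ = Z·M/(N_A·ρ) = 4 × 56.08 / (6.022 × 10²³ × 3.33) = 1.119 × 10^-22 cm³, so a = 4.818 × 10^-8 cm = 4.82 Å.

4.82 Å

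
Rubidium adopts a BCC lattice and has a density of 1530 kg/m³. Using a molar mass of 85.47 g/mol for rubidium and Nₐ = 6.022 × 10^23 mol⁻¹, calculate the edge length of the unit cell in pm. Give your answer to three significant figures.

With Z = 2 atoms per BCC cell, a³ = Z·M/(N_A·ρ) = 2 × 85.47 / (6.022 × 10²³ × 1.530 g/cm³) = 1.855 × 10^-22 cm³.
a = (1.855 × 10^-22)^(1/3) = 5.703 × 10^-8 cm = 570 pm.

570 pm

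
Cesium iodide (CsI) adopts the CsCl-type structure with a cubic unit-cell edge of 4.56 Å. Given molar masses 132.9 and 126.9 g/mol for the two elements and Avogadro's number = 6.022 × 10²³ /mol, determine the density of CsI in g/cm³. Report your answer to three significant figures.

The CsCl-type structure contains Z = 1 formula unit per cell; M(CsI) = 132.9 + 126.9 = 259.8 g/mol.
a³ = (4.560 × 10^-8 cm)³ = 9.482 × 10^-23 cm³.
ρ = 1 × 259.8 / (6.022 × 10²³ × 9.482 × 10^-23) = 4.550 g/cm³.

4.55 g/cm³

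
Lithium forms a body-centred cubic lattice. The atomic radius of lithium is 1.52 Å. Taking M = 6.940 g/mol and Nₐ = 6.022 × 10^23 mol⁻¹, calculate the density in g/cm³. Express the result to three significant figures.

In a BCC lattice, atoms touch along the body diagonal, so √3·a = 4r, giving a = 3.510 Å = 3.510 × 10^-8 cm.
With Z = 2, ρ = Z·M/(N_A·a³) = 2 × 6.940 / (6.022 × 10²³ × 4.325 × 10^-23) = 0.5329 g/cm³.

0.533 g/cm³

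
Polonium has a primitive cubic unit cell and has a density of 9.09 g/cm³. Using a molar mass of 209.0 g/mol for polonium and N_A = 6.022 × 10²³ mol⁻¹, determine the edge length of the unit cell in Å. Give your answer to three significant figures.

With Z = 1 atom per simple cubic cell, a³ = Z·M/(N_A·ρ) = 1 × 209.0 / (6.022 × 10²³ × 9.090 g/cm³) = 3.818 × 10^-23 cm³.
a = (3.818 × 10^-23)^(1/3) = 3.367 × 10^-8 cm = 3.37 Å.

3.37 Å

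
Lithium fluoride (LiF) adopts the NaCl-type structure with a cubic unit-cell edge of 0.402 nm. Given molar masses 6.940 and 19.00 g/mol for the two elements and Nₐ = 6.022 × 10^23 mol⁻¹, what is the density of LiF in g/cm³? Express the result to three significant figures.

2.65 g/cm³

The NaCl-type structure contains Z = 4 formula units per cell; M(LiF) = 6.940 + 19.00 = 25.94 g/mol.
a³ = (4.020 × 10^-8 cm)³ = 6.496 × 10^-23 cm³.
ρ = 4 × 25.94 / (6.022 × 10²³ × 6.496 × 10^-23) = 2.652 g/cm³.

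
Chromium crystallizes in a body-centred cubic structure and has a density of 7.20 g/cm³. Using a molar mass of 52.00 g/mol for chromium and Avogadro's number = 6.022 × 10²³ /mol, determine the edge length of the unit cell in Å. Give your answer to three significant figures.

With Z = 2 atoms per BCC cell, a³ = Z·M/(N_A·ρ) = 2 × 52.00 / (6.022 × 10²³ × 7.200 g/cm³) = 2.399 × 10^-23 cm³.
a = (2.399 × 10^-23)^(1/3) = 2.884 × 10^-8 cm = 2.88 Å.

2.88 Å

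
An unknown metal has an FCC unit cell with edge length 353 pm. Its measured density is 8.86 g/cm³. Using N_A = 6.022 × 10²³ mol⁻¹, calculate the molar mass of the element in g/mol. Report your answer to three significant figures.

58.7 g/mol

An FCC cell has Z = 4 atoms; a = 3.530 × 10^-8 cm.
M = ρ·N_A·a³/Z = 8.86 × 6.022 × 10²³ × 4.399 × 10^-23 / 4 = 58.7 g/mol.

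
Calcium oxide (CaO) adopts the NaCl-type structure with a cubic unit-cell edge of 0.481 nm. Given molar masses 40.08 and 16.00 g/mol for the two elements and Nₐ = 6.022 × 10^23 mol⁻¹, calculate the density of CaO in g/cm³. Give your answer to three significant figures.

3.35 g/cm³

The NaCl-type structure contains Z = 4 formula units per cell; M(CaO) = 40.08 + 16.00 = 56.08 g/mol.
a³ = (4.810 × 10^-8 cm)³ = 1.113 × 10^-22 cm³.
ρ = 4 × 56.08 / (6.022 × 10²³ × 1.113 × 10^-22) = 3.347 g/cm³.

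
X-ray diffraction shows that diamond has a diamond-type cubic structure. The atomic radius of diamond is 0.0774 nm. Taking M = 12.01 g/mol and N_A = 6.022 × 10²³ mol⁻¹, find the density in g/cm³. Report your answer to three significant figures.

In a diamond cubic lattice, nearest neighbors lie along the body diagonal with √3·a = 8r, giving a = 0.3575 nm = 3.575 × 10^-8 cm.
With Z = 8, ρ = Z·M/(N_A·a³) = 8 × 12.01 / (6.022 × 10²³ × 4.569 × 10^-23) = 3.492 g/cm³.

3.49 g/cm³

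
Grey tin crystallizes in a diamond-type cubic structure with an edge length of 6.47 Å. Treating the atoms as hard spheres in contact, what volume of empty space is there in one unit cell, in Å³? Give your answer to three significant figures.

In a diamond cubic lattice nearest neighbors lie along the body diagonal with √3·a = 8r, so r = 0.2165a = 1.401 Å.
V_cell = a³ = 270.8 Å³; V_atoms = 8 × (4/3)πr³ = 92.11 Å³.
Empty space = 270.8 − 92.11 = 179 Å³.

179 Å³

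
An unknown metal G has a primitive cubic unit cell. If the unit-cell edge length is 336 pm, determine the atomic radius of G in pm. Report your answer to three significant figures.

168 pm

In a simple cubic lattice, atoms touch along the cell edge, so a = 2r.
r = a/2 = 336/2 = 168 pm.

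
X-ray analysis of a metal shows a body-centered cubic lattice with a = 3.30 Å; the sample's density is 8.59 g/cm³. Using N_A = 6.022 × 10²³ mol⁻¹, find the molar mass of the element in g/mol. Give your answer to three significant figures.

92.9 g/mol

A BCC cell has Z = 2 atoms; a = 3.300 × 10^-8 cm.
M = ρ·N_A·a³/Z = 8.59 × 6.022 × 10²³ × 3.594 × 10^-23 / 2 = 92.9 g/mol.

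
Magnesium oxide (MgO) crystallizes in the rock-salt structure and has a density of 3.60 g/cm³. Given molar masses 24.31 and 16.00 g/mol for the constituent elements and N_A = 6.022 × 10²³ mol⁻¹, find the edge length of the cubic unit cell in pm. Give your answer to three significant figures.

421 pm

M(MgO) = 40.31 g/mol; Z = 4 formula units per cell.
a³ = Z·M/(N_A·ρ) = 4 × 40.31 / (6.022 × 10²³ × 3.60) = 7.438 × 10^-23 cm³, so a = 4.205 × 10^-8 cm = 421 pm.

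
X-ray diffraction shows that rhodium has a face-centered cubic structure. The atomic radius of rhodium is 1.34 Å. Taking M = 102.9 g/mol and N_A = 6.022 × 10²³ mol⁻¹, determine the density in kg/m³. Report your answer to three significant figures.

In an FCC lattice, atoms touch along the face diagonal, so √2·a = 4r, giving a = 3.790 Å = 3.790 × 10^-8 cm.
With Z = 4, ρ = Z·M/(N_A·a³) = 4 × 102.9 / (6.022 × 10²³ × 5.444 × 10^-23) = 12.55 g/cm³ = 12600 kg/m³.

12600 kg/m³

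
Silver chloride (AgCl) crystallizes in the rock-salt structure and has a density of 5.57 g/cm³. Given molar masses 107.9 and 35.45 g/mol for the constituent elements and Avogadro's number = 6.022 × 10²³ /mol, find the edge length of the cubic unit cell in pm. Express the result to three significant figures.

555 pm

M(AgCl) = 143.35 g/mol; Z = 4 formula units per cell.
a³ = Z·M/(N_A·ρ) = 4 × 143.35 / (6.022 × 10²³ × 5.57) = 1.709 × 10^-22 cm³, so a = 5.550 × 10^-8 cm = 555 pm.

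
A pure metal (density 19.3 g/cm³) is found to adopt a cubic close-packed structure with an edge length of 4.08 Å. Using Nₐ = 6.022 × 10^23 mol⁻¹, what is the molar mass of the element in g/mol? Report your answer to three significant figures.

197 g/mol

An FCC cell has Z = 4 atoms; a = 4.080 × 10^-8 cm.
M = ρ·N_A·a³/Z = 19.3 × 6.022 × 10²³ × 6.792 × 10^-23 / 4 = 197 g/mol.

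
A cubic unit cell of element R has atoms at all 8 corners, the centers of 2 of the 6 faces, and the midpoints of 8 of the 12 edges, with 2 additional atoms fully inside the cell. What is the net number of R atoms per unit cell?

Corner atoms are shared by 8 cells (1/8 each), face atoms by 2 (1/2 each), edge atoms by 4 (1/4 each), interior atoms are unshared.
Net atoms = 8 × 1/8 + 2 × 1/2 + 8 × 1/4 + 2 = 1 + 1 + 2 + 2 = 6.

6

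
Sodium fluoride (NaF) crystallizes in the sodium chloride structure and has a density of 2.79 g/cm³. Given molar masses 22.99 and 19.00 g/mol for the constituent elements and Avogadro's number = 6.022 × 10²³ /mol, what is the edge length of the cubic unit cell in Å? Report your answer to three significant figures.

M(NaF) = 41.99 g/mol; Z = 4 formula units per cell.
a³ = Z·M/(N_A·ρ) = 4 × 41.99 / (6.022 × 10²³ × 2.79) = 9.997 × 10^-23 cm³, so a = 4.641 × 10^-8 cm = 4.64 Å.

4.64 Å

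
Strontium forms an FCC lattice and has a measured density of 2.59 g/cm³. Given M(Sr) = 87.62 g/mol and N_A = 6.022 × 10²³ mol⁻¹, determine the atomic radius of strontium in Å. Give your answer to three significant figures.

2.15 Å

For an FCC cell (Z = 4), a³ = Z·M/(N_A·ρ) = 4 × 87.62 / (6.022 × 10²³ × 2.590) = 2.247 × 10^-22 cm³, so a = 6.080 × 10^-8 cm = 6.080 Å.
Atoms touch along the face diagonal, so √2·a = 4r, so r = 0.3536 × a = 2.15 Å.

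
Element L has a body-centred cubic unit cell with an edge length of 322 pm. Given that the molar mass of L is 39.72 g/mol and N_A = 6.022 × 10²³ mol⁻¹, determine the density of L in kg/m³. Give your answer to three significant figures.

3950 kg/m³

A BCC unit cell contains Z = 2 atoms.
Cell volume: a³ = (322 pm)³ = (3.220 × 10^-8 cm)³ = 3.339 × 10^-23 cm³.
ρ = Z·M/(N_A·a³) = 2 × 39.72 / (6.022 × 10²³ × 3.339 × 10^-23) = 3.951 g/cm³ = 3950 kg/m³.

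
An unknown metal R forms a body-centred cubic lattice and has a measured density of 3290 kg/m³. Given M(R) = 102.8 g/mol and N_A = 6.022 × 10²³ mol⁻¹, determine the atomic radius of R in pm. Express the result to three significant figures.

203 pm

For a BCC cell (Z = 2), a³ = Z·M/(N_A·ρ) = 2 × 102.8 / (6.022 × 10²³ × 3.290) = 1.038 × 10^-22 cm³, so a = 4.699 × 10^-8 cm = 469.9 pm.
Atoms touch along the body diagonal, so √3·a = 4r, so r = 0.4330 × a = 203 pm.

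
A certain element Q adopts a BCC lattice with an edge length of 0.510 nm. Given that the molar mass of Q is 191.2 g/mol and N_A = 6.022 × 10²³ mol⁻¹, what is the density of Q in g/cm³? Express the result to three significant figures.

4.79 g/cm³

A BCC unit cell contains Z = 2 atoms.
Cell volume: a³ = (0.510 nm)³ = (5.100 × 10^-8 cm)³ = 1.327 × 10^-22 cm³.
ρ = Z·M/(N_A·a³) = 2 × 191.2 / (6.022 × 10²³ × 1.327 × 10^-22) = 4.787 g/cm³.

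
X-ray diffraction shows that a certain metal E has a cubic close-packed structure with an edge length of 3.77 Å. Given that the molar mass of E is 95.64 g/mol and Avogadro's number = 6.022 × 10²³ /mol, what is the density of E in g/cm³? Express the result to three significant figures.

An FCC unit cell contains Z = 4 atoms.
Cell volume: a³ = (3.77 Å)³ = (3.770 × 10^-8 cm)³ = 5.358 × 10^-23 cm³.
ρ = Z·M/(N_A·a³) = 4 × 95.64 / (6.022 × 10²³ × 5.358 × 10^-23) = 11.86 g/cm³.

11.9 g/cm³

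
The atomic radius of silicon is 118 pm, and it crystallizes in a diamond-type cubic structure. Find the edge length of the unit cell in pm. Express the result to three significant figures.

In a diamond cubic lattice, nearest neighbors lie along the body diagonal with √3·a = 8r.
a = 8r/√3 = 8 × 118 / 1.7321 = 545 pm.

545 pm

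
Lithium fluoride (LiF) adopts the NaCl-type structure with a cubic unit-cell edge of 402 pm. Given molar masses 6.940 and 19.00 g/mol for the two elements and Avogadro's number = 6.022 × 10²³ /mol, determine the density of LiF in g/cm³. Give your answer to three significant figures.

The NaCl-type structure contains Z = 4 formula units per cell; M(LiF) = 6.940 + 19.00 = 25.94 g/mol.
a³ = (4.020 × 10^-8 cm)³ = 6.496 × 10^-23 cm³.
ρ = 4 × 25.94 / (6.022 × 10²³ × 6.496 × 10^-23) = 2.652 g/cm³.

2.65 g/cm³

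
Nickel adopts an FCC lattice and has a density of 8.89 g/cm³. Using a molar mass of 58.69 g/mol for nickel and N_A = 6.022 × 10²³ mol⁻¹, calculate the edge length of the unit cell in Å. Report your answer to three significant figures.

With Z = 4 atoms per FCC cell, a³ = Z·M/(N_A·ρ) = 4 × 58.69 / (6.022 × 10²³ × 8.890 g/cm³) = 4.385 × 10^-23 cm³.
a = (4.385 × 10^-23)^(1/3) = 3.526 × 10^-8 cm = 3.53 Å.

3.53 Å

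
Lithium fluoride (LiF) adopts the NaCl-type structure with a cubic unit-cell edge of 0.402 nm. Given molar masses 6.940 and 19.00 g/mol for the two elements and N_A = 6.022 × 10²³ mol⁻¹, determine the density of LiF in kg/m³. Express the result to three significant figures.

The NaCl-type structure contains Z = 4 formula units per cell; M(LiF) = 6.940 + 19.00 = 25.94 g/mol.
a³ = (4.020 × 10^-8 cm)³ = 6.496 × 10^-23 cm³.
ρ = 4 × 25.94 / (6.022 × 10²³ × 6.496 × 10^-23) = 2.652 g/cm³ = 2650 kg/m³.

2650 kg/m³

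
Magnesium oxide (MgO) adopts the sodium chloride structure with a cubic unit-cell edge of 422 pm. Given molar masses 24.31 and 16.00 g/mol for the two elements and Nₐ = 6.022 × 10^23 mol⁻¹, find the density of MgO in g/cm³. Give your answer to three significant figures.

3.56 g/cm³

The sodium chloride structure contains Z = 4 formula units per cell; M(MgO) = 24.31 + 16.00 = 40.31 g/mol.
a³ = (4.220 × 10^-8 cm)³ = 7.515 × 10^-23 cm³.
ρ = 4 × 40.31 / (6.022 × 10²³ × 7.515 × 10^-23) = 3.563 g/cm³.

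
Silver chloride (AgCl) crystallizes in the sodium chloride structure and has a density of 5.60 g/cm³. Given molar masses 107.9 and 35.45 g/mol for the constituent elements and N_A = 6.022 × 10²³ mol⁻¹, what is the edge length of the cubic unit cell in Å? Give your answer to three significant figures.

5.54 Å

M(AgCl) = 143.35 g/mol; Z = 4 formula units per cell.
a³ = Z·M/(N_A·ρ) = 4 × 143.35 / (6.022 × 10²³ × 5.60) = 1.700 × 10^-22 cm³, so a = 5.540 × 10^-8 cm = 5.54 Å.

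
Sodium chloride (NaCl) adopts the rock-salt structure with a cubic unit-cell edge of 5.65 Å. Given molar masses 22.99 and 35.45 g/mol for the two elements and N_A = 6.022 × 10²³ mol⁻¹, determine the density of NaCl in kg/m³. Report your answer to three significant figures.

The rock-salt structure contains Z = 4 formula units per cell; M(NaCl) = 22.99 + 35.45 = 58.44 g/mol.
a³ = (5.650 × 10^-8 cm)³ = 1.804 × 10^-22 cm³.
ρ = 4 × 58.44 / (6.022 × 10²³ × 1.804 × 10^-22) = 2.152 g/cm³ = 2150 kg/m³.

2150 kg/m³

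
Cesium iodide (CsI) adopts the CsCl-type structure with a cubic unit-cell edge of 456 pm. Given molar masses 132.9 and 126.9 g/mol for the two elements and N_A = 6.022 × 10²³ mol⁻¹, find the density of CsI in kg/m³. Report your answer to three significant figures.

The CsCl-type structure contains Z = 1 formula unit per cell; M(CsI) = 132.9 + 126.9 = 259.8 g/mol.
a³ = (4.560 × 10^-8 cm)³ = 9.482 × 10^-23 cm³.
ρ = 1 × 259.8 / (6.022 × 10²³ × 9.482 × 10^-23) = 4.550 g/cm³ = 4550 kg/m³.

4550 kg/m³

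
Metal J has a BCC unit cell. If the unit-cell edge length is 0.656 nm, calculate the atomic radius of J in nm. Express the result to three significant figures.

0.284 nm

In a BCC lattice, atoms touch along the body diagonal, so √3·a = 4r.
r = √3·a/4 = 1.7321 × 0.656 / 4 = 0.284 nm.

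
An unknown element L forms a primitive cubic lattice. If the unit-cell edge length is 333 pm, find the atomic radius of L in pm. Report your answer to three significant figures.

167 pm

In a simple cubic lattice, atoms touch along the cell edge, so a = 2r.
r = a/2 = 333/2 = 167 pm.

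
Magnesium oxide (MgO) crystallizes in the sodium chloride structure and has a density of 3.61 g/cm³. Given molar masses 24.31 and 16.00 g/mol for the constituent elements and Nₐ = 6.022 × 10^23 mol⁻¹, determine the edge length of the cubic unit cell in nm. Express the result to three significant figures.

M(MgO) = 40.31 g/mol; Z = 4 formula units per cell.
a³ = Z·M/(N_A·ρ) = 4 × 40.31 / (6.022 × 10²³ × 3.61) = 7.417 × 10^-23 cm³, so a = 4.202 × 10^-8 cm = 0.420 nm.

0.420 nm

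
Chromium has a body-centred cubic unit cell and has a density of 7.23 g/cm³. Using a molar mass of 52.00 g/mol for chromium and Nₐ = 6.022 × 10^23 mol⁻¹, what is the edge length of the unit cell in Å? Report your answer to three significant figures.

With Z = 2 atoms per BCC cell, a³ = Z·M/(N_A·ρ) = 2 × 52.00 / (6.022 × 10²³ × 7.230 g/cm³) = 2.389 × 10^-23 cm³.
a = (2.389 × 10^-23)^(1/3) = 2.880 × 10^-8 cm = 2.88 Å.

2.88 Å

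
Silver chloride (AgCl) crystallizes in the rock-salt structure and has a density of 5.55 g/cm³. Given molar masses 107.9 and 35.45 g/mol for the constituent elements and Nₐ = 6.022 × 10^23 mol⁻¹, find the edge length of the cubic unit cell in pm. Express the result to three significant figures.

556 pm

M(AgCl) = 143.35 g/mol; Z = 4 formula units per cell.
a³ = Z·M/(N_A·ρ) = 4 × 143.35 / (6.022 × 10²³ × 5.55) = 1.716 × 10^-22 cm³, so a = 5.557 × 10^-8 cm = 556 pm.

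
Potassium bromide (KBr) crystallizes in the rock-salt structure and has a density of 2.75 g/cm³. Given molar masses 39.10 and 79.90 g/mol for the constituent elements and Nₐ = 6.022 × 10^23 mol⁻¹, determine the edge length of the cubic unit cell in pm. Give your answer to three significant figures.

M(KBr) = 119.0 g/mol; Z = 4 formula units per cell.
a³ = Z·M/(N_A·ρ) = 4 × 119.0 / (6.022 × 10²³ × 2.75) = 2.874 × 10^-22 cm³, so a = 6.600 × 10^-8 cm = 660 pm.

660 pm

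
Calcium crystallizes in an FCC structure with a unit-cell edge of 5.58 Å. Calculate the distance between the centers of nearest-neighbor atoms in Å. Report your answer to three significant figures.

In an FCC structure, atoms touch along the face diagonal, so √2·a = 4r; the nearest-neighbor distance equals 2r = 0.7071·a.
d = 0.7071 × 5.58 = 3.95 Å.

3.95 Å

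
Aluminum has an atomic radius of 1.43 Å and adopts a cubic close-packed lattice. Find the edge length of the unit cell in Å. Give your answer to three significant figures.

4.04 Å

In an FCC lattice, atoms touch along the face diagonal, so √2·a = 4r.
a = 4r/√2 = 4 × 1.43 / 1.4142 = 4.04 Å.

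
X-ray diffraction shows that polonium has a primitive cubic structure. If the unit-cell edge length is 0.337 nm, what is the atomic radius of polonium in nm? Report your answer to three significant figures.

In a simple cubic lattice, atoms touch along the cell edge, so a = 2r.
r = a/2 = 0.337/2 = 0.169 nm.

0.169 nm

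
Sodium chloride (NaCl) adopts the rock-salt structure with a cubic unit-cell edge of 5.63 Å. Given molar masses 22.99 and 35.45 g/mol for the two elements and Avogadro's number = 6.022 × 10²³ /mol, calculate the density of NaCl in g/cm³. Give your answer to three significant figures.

2.18 g/cm³

The rock-salt structure contains Z = 4 formula units per cell; M(NaCl) = 22.99 + 35.45 = 58.44 g/mol.
a³ = (5.630 × 10^-8 cm)³ = 1.785 × 10^-22 cm³.
ρ = 4 × 58.44 / (6.022 × 10²³ × 1.785 × 10^-22) = 2.175 g/cm³.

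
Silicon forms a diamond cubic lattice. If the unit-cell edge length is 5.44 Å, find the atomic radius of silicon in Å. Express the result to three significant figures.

In a diamond cubic lattice, nearest neighbors lie along the body diagonal with √3·a = 8r.
r = √3·a/8 = 1.7321 × 5.44 / 8 = 1.18 Å.

1.18 Å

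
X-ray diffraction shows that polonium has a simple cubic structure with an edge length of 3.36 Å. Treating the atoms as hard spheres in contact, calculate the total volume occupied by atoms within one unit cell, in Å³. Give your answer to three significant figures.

19.9 Å³

In a simple cubic lattice atoms touch along the cell edge, so a = 2r, so r = 0.5000a = 1.680 Å.
V_atoms = Z × (4/3)πr³ = 1 × (4/3)π × (1.680)³ = 19.9 Å³.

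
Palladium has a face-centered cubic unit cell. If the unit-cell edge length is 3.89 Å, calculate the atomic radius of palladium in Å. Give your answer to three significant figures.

1.38 Å

In an FCC lattice, atoms touch along the face diagonal, so √2·a = 4r.
r = √2·a/4 = 1.4142 × 3.89 / 4 = 1.38 Å.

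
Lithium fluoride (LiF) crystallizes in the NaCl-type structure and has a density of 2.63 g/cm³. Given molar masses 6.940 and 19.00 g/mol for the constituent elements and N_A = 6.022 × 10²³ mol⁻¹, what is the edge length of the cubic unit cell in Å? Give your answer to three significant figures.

4.03 Å

M(LiF) = 25.94 g/mol; Z = 4 formula units per cell.
a³ = Z·M/(N_A·ρ) = 4 × 25.94 / (6.022 × 10²³ × 2.63) = 6.551 × 10^-23 cm³, so a = 4.031 × 10^-8 cm = 4.03 Å.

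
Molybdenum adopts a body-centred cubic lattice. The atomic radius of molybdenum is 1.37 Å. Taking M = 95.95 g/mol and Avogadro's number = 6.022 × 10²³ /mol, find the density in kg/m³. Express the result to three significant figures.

10100 kg/m³

In a BCC lattice, atoms touch along the body diagonal, so √3·a = 4r, giving a = 3.164 Å = 3.164 × 10^-8 cm.
With Z = 2, ρ = Z·M/(N_A·a³) = 2 × 95.95 / (6.022 × 10²³ × 3.167 × 10^-23) = 10.06 g/cm³ = 10100 kg/m³.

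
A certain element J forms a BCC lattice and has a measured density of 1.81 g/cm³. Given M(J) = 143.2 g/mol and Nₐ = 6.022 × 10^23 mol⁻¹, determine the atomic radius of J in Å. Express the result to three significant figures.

For a BCC cell (Z = 2), a³ = Z·M/(N_A·ρ) = 2 × 143.2 / (6.022 × 10²³ × 1.810) = 2.628 × 10^-22 cm³, so a = 6.405 × 10^-8 cm = 6.405 Å.
Atoms touch along the body diagonal, so √3·a = 4r, so r = 0.4330 × a = 2.77 Å.

2.77 Å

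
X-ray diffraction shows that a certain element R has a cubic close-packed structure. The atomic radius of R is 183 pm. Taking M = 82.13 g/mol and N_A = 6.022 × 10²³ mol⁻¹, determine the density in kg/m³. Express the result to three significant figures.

3930 kg/m³

In an FCC lattice, atoms touch along the face diagonal, so √2·a = 4r, giving a = 517.6 pm = 5.176 × 10^-8 cm.
With Z = 4, ρ = Z·M/(N_A·a³) = 4 × 82.13 / (6.022 × 10²³ × 1.387 × 10^-22) = 3.934 g/cm³ = 3930 kg/m³.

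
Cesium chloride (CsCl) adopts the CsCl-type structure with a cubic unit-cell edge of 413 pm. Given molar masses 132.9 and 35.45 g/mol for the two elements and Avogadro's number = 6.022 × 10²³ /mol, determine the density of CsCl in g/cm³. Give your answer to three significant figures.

The CsCl-type structure contains Z = 1 formula unit per cell; M(CsCl) = 132.9 + 35.45 = 168.35 g/mol.
a³ = (4.130 × 10^-8 cm)³ = 7.044 × 10^-23 cm³.
ρ = 1 × 168.35 / (6.022 × 10²³ × 7.044 × 10^-23) = 3.968 g/cm³.

3.97 g/cm³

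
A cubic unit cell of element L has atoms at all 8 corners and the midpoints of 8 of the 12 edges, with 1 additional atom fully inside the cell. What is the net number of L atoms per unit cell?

Corner atoms are shared by 8 cells (1/8 each), edge atoms by 4 (1/4 each), interior atoms are unshared.
Net atoms = 8 × 1/8 + 8 × 1/4 + 1 = 1 + 2 + 1 = 4.

4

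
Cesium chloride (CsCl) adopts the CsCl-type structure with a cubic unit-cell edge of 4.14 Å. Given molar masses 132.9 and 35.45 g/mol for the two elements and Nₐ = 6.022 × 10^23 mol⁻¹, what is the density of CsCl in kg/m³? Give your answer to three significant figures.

3940 kg/m³

The CsCl-type structure contains Z = 1 formula unit per cell; M(CsCl) = 132.9 + 35.45 = 168.35 g/mol.
a³ = (4.140 × 10^-8 cm)³ = 7.096 × 10^-23 cm³.
ρ = 1 × 168.35 / (6.022 × 10²³ × 7.096 × 10^-23) = 3.940 g/cm³ = 3940 kg/m³.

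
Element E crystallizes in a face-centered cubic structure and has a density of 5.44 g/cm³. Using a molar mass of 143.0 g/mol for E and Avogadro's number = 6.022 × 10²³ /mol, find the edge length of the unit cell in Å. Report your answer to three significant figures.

5.59 Å

With Z = 4 atoms per FCC cell, a³ = Z·M/(N_A·ρ) = 4 × 143.0 / (6.022 × 10²³ × 5.440 g/cm³) = 1.746 × 10^-22 cm³.
a = (1.746 × 10^-22)^(1/3) = 5.589 × 10^-8 cm = 5.59 Å.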